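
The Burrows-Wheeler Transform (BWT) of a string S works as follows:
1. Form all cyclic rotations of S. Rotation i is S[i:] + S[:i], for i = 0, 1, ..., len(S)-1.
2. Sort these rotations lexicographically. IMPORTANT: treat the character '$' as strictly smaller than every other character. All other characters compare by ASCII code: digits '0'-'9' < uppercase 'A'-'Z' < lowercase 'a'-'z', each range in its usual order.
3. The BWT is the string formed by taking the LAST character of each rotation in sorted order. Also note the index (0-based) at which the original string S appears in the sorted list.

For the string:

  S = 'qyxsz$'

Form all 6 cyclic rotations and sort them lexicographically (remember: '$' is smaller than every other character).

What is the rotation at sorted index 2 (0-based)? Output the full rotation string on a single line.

All 6 rotations (rotation i = S[i:]+S[:i]):
  rot[0] = qyxsz$
  rot[1] = yxsz$q
  rot[2] = xsz$qy
  rot[3] = sz$qyx
  rot[4] = z$qyxs
  rot[5] = $qyxsz
Sorted (with $ < everything):
  sorted[0] = $qyxsz
  sorted[1] = qyxsz$
  sorted[2] = sz$qyx
  sorted[3] = xsz$qy
  sorted[4] = yxsz$q
  sorted[5] = z$qyxs
sorted[2] = sz$qyx

Answer: sz$qyx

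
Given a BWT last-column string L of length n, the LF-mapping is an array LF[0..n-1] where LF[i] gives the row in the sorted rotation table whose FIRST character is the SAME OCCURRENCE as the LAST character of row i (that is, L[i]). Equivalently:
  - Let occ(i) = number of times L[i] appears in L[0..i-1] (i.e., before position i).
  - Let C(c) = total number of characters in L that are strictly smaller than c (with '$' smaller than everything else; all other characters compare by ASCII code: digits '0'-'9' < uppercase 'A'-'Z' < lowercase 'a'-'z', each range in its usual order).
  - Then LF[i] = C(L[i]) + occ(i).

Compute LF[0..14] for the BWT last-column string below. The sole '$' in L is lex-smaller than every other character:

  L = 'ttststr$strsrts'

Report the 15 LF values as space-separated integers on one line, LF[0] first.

Answer: 9 10 4 11 5 12 1 0 6 13 2 7 3 14 8

Derivation:
Char counts: '$':1, 'r':3, 's':5, 't':6
C (first-col start): C('$')=0, C('r')=1, C('s')=4, C('t')=9
L[0]='t': occ=0, LF[0]=C('t')+0=9+0=9
L[1]='t': occ=1, LF[1]=C('t')+1=9+1=10
L[2]='s': occ=0, LF[2]=C('s')+0=4+0=4
L[3]='t': occ=2, LF[3]=C('t')+2=9+2=11
L[4]='s': occ=1, LF[4]=C('s')+1=4+1=5
L[5]='t': occ=3, LF[5]=C('t')+3=9+3=12
L[6]='r': occ=0, LF[6]=C('r')+0=1+0=1
L[7]='$': occ=0, LF[7]=C('$')+0=0+0=0
L[8]='s': occ=2, LF[8]=C('s')+2=4+2=6
L[9]='t': occ=4, LF[9]=C('t')+4=9+4=13
L[10]='r': occ=1, LF[10]=C('r')+1=1+1=2
L[11]='s': occ=3, LF[11]=C('s')+3=4+3=7
L[12]='r': occ=2, LF[12]=C('r')+2=1+2=3
L[13]='t': occ=5, LF[13]=C('t')+5=9+5=14
L[14]='s': occ=4, LF[14]=C('s')+4=4+4=8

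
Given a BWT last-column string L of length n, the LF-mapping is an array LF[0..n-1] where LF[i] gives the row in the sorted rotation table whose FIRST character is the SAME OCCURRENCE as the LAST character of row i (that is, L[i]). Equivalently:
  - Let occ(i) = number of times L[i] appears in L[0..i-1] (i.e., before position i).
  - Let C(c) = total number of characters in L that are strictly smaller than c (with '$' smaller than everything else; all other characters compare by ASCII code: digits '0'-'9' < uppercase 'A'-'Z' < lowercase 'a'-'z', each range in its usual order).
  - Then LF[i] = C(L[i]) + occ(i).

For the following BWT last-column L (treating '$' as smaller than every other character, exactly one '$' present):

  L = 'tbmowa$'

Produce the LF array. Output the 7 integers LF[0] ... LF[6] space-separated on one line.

Answer: 5 2 3 4 6 1 0

Derivation:
Char counts: '$':1, 'a':1, 'b':1, 'm':1, 'o':1, 't':1, 'w':1
C (first-col start): C('$')=0, C('a')=1, C('b')=2, C('m')=3, C('o')=4, C('t')=5, C('w')=6
L[0]='t': occ=0, LF[0]=C('t')+0=5+0=5
L[1]='b': occ=0, LF[1]=C('b')+0=2+0=2
L[2]='m': occ=0, LF[2]=C('m')+0=3+0=3
L[3]='o': occ=0, LF[3]=C('o')+0=4+0=4
L[4]='w': occ=0, LF[4]=C('w')+0=6+0=6
L[5]='a': occ=0, LF[5]=C('a')+0=1+0=1
L[6]='$': occ=0, LF[6]=C('$')+0=0+0=0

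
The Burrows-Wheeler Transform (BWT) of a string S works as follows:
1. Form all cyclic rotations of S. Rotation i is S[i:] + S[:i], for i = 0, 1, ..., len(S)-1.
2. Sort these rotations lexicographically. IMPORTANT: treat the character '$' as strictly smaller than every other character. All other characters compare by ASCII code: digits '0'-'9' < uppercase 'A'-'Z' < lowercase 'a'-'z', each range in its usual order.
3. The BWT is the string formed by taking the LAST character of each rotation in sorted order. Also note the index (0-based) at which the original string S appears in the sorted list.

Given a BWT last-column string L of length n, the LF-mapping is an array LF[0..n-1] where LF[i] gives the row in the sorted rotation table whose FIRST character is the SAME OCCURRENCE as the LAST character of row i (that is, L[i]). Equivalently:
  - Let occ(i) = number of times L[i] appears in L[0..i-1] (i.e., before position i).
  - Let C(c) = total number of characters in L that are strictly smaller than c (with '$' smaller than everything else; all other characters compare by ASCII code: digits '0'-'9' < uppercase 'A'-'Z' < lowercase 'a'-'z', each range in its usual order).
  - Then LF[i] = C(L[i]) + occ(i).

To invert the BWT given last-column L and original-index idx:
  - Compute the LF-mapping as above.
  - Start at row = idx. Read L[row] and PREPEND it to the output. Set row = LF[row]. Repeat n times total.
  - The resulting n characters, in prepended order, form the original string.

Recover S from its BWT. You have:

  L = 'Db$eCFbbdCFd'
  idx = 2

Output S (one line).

LF mapping: 3 6 0 11 1 4 7 8 9 2 5 10
Walk LF starting at row 2, prepending L[row]:
  step 1: row=2, L[2]='$', prepend. Next row=LF[2]=0
  step 2: row=0, L[0]='D', prepend. Next row=LF[0]=3
  step 3: row=3, L[3]='e', prepend. Next row=LF[3]=11
  step 4: row=11, L[11]='d', prepend. Next row=LF[11]=10
  step 5: row=10, L[10]='F', prepend. Next row=LF[10]=5
  step 6: row=5, L[5]='F', prepend. Next row=LF[5]=4
  step 7: row=4, L[4]='C', prepend. Next row=LF[4]=1
  step 8: row=1, L[1]='b', prepend. Next row=LF[1]=6
  step 9: row=6, L[6]='b', prepend. Next row=LF[6]=7
  step 10: row=7, L[7]='b', prepend. Next row=LF[7]=8
  step 11: row=8, L[8]='d', prepend. Next row=LF[8]=9
  step 12: row=9, L[9]='C', prepend. Next row=LF[9]=2
Reversed output: CdbbbCFFdeD$

Answer: CdbbbCFFdeD$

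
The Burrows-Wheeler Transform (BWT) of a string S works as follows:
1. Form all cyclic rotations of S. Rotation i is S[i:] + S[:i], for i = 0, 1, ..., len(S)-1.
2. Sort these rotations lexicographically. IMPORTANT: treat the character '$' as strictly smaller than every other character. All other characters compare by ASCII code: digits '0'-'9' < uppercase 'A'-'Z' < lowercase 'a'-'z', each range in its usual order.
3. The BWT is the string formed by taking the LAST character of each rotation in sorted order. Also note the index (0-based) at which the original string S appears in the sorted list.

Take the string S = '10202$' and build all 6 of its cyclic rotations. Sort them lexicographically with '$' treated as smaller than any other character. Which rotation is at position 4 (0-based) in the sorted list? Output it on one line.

All 6 rotations (rotation i = S[i:]+S[:i]):
  rot[0] = 10202$
  rot[1] = 0202$1
  rot[2] = 202$10
  rot[3] = 02$102
  rot[4] = 2$1020
  rot[5] = $10202
Sorted (with $ < everything):
  sorted[0] = $10202
  sorted[1] = 02$102
  sorted[2] = 0202$1
  sorted[3] = 10202$
  sorted[4] = 2$1020
  sorted[5] = 202$10
sorted[4] = 2$1020

Answer: 2$1020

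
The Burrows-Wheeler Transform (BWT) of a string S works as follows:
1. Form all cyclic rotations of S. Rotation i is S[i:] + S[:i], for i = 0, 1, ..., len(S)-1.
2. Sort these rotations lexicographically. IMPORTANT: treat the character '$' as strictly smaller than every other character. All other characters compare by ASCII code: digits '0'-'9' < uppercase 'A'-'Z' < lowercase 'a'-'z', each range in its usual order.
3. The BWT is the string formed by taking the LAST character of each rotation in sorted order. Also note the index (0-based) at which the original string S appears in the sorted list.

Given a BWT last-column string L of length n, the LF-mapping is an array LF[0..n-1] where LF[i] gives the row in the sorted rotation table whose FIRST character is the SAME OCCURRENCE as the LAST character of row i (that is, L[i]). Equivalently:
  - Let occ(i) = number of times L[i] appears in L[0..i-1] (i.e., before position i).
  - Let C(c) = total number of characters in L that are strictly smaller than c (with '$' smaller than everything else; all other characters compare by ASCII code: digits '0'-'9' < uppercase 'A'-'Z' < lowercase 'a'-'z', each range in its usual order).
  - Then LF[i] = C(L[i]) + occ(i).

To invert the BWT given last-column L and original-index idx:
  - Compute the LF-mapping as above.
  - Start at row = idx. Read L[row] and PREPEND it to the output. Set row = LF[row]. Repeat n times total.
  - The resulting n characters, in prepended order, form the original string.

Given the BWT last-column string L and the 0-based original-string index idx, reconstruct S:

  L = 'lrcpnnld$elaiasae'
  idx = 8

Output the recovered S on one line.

LF mapping: 9 15 4 14 12 13 10 5 0 6 11 1 8 2 16 3 7
Walk LF starting at row 8, prepending L[row]:
  step 1: row=8, L[8]='$', prepend. Next row=LF[8]=0
  step 2: row=0, L[0]='l', prepend. Next row=LF[0]=9
  step 3: row=9, L[9]='e', prepend. Next row=LF[9]=6
  step 4: row=6, L[6]='l', prepend. Next row=LF[6]=10
  step 5: row=10, L[10]='l', prepend. Next row=LF[10]=11
  step 6: row=11, L[11]='a', prepend. Next row=LF[11]=1
  step 7: row=1, L[1]='r', prepend. Next row=LF[1]=15
  step 8: row=15, L[15]='a', prepend. Next row=LF[15]=3
  step 9: row=3, L[3]='p', prepend. Next row=LF[3]=14
  step 10: row=14, L[14]='s', prepend. Next row=LF[14]=16
  step 11: row=16, L[16]='e', prepend. Next row=LF[16]=7
  step 12: row=7, L[7]='d', prepend. Next row=LF[7]=5
  step 13: row=5, L[5]='n', prepend. Next row=LF[5]=13
  step 14: row=13, L[13]='a', prepend. Next row=LF[13]=2
  step 15: row=2, L[2]='c', prepend. Next row=LF[2]=4
  step 16: row=4, L[4]='n', prepend. Next row=LF[4]=12
  step 17: row=12, L[12]='i', prepend. Next row=LF[12]=8
Reversed output: incandesparallel$

Answer: incandesparallel$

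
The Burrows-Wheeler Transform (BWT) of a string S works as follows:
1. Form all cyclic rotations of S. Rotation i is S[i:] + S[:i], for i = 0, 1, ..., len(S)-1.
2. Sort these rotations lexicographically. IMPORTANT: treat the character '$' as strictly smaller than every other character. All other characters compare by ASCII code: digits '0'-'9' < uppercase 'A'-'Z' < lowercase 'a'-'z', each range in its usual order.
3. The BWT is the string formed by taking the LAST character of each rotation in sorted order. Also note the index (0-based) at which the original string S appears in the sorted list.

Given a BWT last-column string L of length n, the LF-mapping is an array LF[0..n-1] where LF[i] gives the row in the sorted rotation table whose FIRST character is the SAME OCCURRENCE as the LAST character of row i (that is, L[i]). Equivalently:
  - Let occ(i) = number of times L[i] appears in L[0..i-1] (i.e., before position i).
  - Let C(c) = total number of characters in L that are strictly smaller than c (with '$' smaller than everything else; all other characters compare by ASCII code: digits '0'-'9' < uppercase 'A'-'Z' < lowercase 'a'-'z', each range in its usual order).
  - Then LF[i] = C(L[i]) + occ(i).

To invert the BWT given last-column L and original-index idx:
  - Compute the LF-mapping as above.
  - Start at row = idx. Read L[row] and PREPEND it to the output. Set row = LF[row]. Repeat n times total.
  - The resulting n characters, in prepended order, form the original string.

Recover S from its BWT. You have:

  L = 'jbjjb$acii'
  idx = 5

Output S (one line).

Answer: ijbaijbcj$

Derivation:
LF mapping: 7 2 8 9 3 0 1 4 5 6
Walk LF starting at row 5, prepending L[row]:
  step 1: row=5, L[5]='$', prepend. Next row=LF[5]=0
  step 2: row=0, L[0]='j', prepend. Next row=LF[0]=7
  step 3: row=7, L[7]='c', prepend. Next row=LF[7]=4
  step 4: row=4, L[4]='b', prepend. Next row=LF[4]=3
  step 5: row=3, L[3]='j', prepend. Next row=LF[3]=9
  step 6: row=9, L[9]='i', prepend. Next row=LF[9]=6
  step 7: row=6, L[6]='a', prepend. Next row=LF[6]=1
  step 8: row=1, L[1]='b', prepend. Next row=LF[1]=2
  step 9: row=2, L[2]='j', prepend. Next row=LF[2]=8
  step 10: row=8, L[8]='i', prepend. Next row=LF[8]=5
Reversed output: ijbaijbcj$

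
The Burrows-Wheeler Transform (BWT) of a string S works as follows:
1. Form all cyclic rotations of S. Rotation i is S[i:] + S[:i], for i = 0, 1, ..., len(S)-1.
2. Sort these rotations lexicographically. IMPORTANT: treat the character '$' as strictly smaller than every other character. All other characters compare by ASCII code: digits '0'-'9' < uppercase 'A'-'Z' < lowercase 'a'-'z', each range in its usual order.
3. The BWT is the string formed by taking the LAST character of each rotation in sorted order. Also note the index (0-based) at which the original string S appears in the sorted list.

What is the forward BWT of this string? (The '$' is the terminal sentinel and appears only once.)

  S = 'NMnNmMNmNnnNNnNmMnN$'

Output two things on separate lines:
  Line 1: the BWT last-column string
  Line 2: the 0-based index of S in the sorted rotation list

All 20 rotations (rotation i = S[i:]+S[:i]):
  rot[0] = NMnNmMNmNnnNNnNmMnN$
  rot[1] = MnNmMNmNnnNNnNmMnN$N
  rot[2] = nNmMNmNnnNNnNmMnN$NM
  rot[3] = NmMNmNnnNNnNmMnN$NMn
  rot[4] = mMNmNnnNNnNmMnN$NMnN
  rot[5] = MNmNnnNNnNmMnN$NMnNm
  rot[6] = NmNnnNNnNmMnN$NMnNmM
  rot[7] = mNnnNNnNmMnN$NMnNmMN
  rot[8] = NnnNNnNmMnN$NMnNmMNm
  rot[9] = nnNNnNmMnN$NMnNmMNmN
  rot[10] = nNNnNmMnN$NMnNmMNmNn
  rot[11] = NNnNmMnN$NMnNmMNmNnn
  rot[12] = NnNmMnN$NMnNmMNmNnnN
  rot[13] = nNmMnN$NMnNmMNmNnnNN
  rot[14] = NmMnN$NMnNmMNmNnnNNn
  rot[15] = mMnN$NMnNmMNmNnnNNnN
  rot[16] = MnN$NMnNmMNmNnnNNnNm
  rot[17] = nN$NMnNmMNmNnnNNnNmM
  rot[18] = N$NMnNmMNmNnnNNnNmMn
  rot[19] = $NMnNmMNmNnnNNnNmMnN
Sorted (with $ < everything):
  sorted[0] = $NMnNmMNmNnnNNnNmMnN  (last char: 'N')
  sorted[1] = MNmNnnNNnNmMnN$NMnNm  (last char: 'm')
  sorted[2] = MnN$NMnNmMNmNnnNNnNm  (last char: 'm')
  sorted[3] = MnNmMNmNnnNNnNmMnN$N  (last char: 'N')
  sorted[4] = N$NMnNmMNmNnnNNnNmMn  (last char: 'n')
  sorted[5] = NMnNmMNmNnnNNnNmMnN$  (last char: '$')
  sorted[6] = NNnNmMnN$NMnNmMNmNnn  (last char: 'n')
  sorted[7] = NmMNmNnnNNnNmMnN$NMn  (last char: 'n')
  sorted[8] = NmMnN$NMnNmMNmNnnNNn  (last char: 'n')
  sorted[9] = NmNnnNNnNmMnN$NMnNmM  (last char: 'M')
  sorted[10] = NnNmMnN$NMnNmMNmNnnN  (last char: 'N')
  sorted[11] = NnnNNnNmMnN$NMnNmMNm  (last char: 'm')
  sorted[12] = mMNmNnnNNnNmMnN$NMnN  (last char: 'N')
  sorted[13] = mMnN$NMnNmMNmNnnNNnN  (last char: 'N')
  sorted[14] = mNnnNNnNmMnN$NMnNmMN  (last char: 'N')
  sorted[15] = nN$NMnNmMNmNnnNNnNmM  (last char: 'M')
  sorted[16] = nNNnNmMnN$NMnNmMNmNn  (last char: 'n')
  sorted[17] = nNmMNmNnnNNnNmMnN$NM  (last char: 'M')
  sorted[18] = nNmMnN$NMnNmMNmNnnNN  (last char: 'N')
  sorted[19] = nnNNnNmMnN$NMnNmMNmN  (last char: 'N')
Last column: NmmNn$nnnMNmNNNMnMNN
Original string S is at sorted index 5

Answer: NmmNn$nnnMNmNNNMnMNN
5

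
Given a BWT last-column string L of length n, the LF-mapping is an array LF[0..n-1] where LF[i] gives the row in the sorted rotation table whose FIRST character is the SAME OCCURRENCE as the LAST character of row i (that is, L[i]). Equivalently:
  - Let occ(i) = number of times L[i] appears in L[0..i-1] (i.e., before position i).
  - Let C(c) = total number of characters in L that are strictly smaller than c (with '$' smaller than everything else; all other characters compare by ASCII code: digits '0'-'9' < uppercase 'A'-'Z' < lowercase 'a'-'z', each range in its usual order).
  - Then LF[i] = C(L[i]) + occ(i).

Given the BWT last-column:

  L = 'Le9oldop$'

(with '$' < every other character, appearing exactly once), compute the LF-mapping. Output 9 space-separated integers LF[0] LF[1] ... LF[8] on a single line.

Answer: 2 4 1 6 5 3 7 8 0

Derivation:
Char counts: '$':1, '9':1, 'L':1, 'd':1, 'e':1, 'l':1, 'o':2, 'p':1
C (first-col start): C('$')=0, C('9')=1, C('L')=2, C('d')=3, C('e')=4, C('l')=5, C('o')=6, C('p')=8
L[0]='L': occ=0, LF[0]=C('L')+0=2+0=2
L[1]='e': occ=0, LF[1]=C('e')+0=4+0=4
L[2]='9': occ=0, LF[2]=C('9')+0=1+0=1
L[3]='o': occ=0, LF[3]=C('o')+0=6+0=6
L[4]='l': occ=0, LF[4]=C('l')+0=5+0=5
L[5]='d': occ=0, LF[5]=C('d')+0=3+0=3
L[6]='o': occ=1, LF[6]=C('o')+1=6+1=7
L[7]='p': occ=0, LF[7]=C('p')+0=8+0=8
L[8]='$': occ=0, LF[8]=C('$')+0=0+0=0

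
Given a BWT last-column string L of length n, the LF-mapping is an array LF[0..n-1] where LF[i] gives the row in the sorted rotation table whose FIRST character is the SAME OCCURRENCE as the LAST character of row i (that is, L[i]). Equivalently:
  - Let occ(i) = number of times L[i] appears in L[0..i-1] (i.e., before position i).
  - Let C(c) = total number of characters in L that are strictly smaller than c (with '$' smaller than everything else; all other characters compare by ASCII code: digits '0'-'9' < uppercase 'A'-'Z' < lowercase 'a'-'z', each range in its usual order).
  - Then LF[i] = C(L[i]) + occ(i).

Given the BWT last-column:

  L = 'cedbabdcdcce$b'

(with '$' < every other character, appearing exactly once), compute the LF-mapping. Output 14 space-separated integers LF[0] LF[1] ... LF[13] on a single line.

Char counts: '$':1, 'a':1, 'b':3, 'c':4, 'd':3, 'e':2
C (first-col start): C('$')=0, C('a')=1, C('b')=2, C('c')=5, C('d')=9, C('e')=12
L[0]='c': occ=0, LF[0]=C('c')+0=5+0=5
L[1]='e': occ=0, LF[1]=C('e')+0=12+0=12
L[2]='d': occ=0, LF[2]=C('d')+0=9+0=9
L[3]='b': occ=0, LF[3]=C('b')+0=2+0=2
L[4]='a': occ=0, LF[4]=C('a')+0=1+0=1
L[5]='b': occ=1, LF[5]=C('b')+1=2+1=3
L[6]='d': occ=1, LF[6]=C('d')+1=9+1=10
L[7]='c': occ=1, LF[7]=C('c')+1=5+1=6
L[8]='d': occ=2, LF[8]=C('d')+2=9+2=11
L[9]='c': occ=2, LF[9]=C('c')+2=5+2=7
L[10]='c': occ=3, LF[10]=C('c')+3=5+3=8
L[11]='e': occ=1, LF[11]=C('e')+1=12+1=13
L[12]='$': occ=0, LF[12]=C('$')+0=0+0=0
L[13]='b': occ=2, LF[13]=C('b')+2=2+2=4

Answer: 5 12 9 2 1 3 10 6 11 7 8 13 0 4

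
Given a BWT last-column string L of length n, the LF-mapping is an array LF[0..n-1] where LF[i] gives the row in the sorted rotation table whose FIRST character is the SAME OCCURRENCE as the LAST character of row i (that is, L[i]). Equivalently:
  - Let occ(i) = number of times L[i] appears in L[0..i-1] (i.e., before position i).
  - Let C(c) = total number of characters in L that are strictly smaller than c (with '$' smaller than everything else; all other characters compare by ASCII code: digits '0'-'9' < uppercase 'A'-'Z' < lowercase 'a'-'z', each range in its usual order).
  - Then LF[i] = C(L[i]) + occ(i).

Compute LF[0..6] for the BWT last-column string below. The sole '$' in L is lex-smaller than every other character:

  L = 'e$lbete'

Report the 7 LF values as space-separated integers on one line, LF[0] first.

Char counts: '$':1, 'b':1, 'e':3, 'l':1, 't':1
C (first-col start): C('$')=0, C('b')=1, C('e')=2, C('l')=5, C('t')=6
L[0]='e': occ=0, LF[0]=C('e')+0=2+0=2
L[1]='$': occ=0, LF[1]=C('$')+0=0+0=0
L[2]='l': occ=0, LF[2]=C('l')+0=5+0=5
L[3]='b': occ=0, LF[3]=C('b')+0=1+0=1
L[4]='e': occ=1, LF[4]=C('e')+1=2+1=3
L[5]='t': occ=0, LF[5]=C('t')+0=6+0=6
L[6]='e': occ=2, LF[6]=C('e')+2=2+2=4

Answer: 2 0 5 1 3 6 4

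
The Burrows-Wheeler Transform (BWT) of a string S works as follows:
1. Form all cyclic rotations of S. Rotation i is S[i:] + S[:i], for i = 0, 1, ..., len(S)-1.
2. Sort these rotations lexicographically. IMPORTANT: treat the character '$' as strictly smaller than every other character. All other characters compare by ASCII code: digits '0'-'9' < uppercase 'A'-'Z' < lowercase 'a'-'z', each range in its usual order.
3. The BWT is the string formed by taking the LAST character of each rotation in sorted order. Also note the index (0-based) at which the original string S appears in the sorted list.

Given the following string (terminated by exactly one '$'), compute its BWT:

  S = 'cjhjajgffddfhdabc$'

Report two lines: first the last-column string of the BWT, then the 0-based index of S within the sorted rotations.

Answer: cdjab$hfdfgdjfjhac
5

Derivation:
All 18 rotations (rotation i = S[i:]+S[:i]):
  rot[0] = cjhjajgffddfhdabc$
  rot[1] = jhjajgffddfhdabc$c
  rot[2] = hjajgffddfhdabc$cj
  rot[3] = jajgffddfhdabc$cjh
  rot[4] = ajgffddfhdabc$cjhj
  rot[5] = jgffddfhdabc$cjhja
  rot[6] = gffddfhdabc$cjhjaj
  rot[7] = ffddfhdabc$cjhjajg
  rot[8] = fddfhdabc$cjhjajgf
  rot[9] = ddfhdabc$cjhjajgff
  rot[10] = dfhdabc$cjhjajgffd
  rot[11] = fhdabc$cjhjajgffdd
  rot[12] = hdabc$cjhjajgffddf
  rot[13] = dabc$cjhjajgffddfh
  rot[14] = abc$cjhjajgffddfhd
  rot[15] = bc$cjhjajgffddfhda
  rot[16] = c$cjhjajgffddfhdab
  rot[17] = $cjhjajgffddfhdabc
Sorted (with $ < everything):
  sorted[0] = $cjhjajgffddfhdabc  (last char: 'c')
  sorted[1] = abc$cjhjajgffddfhd  (last char: 'd')
  sorted[2] = ajgffddfhdabc$cjhj  (last char: 'j')
  sorted[3] = bc$cjhjajgffddfhda  (last char: 'a')
  sorted[4] = c$cjhjajgffddfhdab  (last char: 'b')
  sorted[5] = cjhjajgffddfhdabc$  (last char: '$')
  sorted[6] = dabc$cjhjajgffddfh  (last char: 'h')
  sorted[7] = ddfhdabc$cjhjajgff  (last char: 'f')
  sorted[8] = dfhdabc$cjhjajgffd  (last char: 'd')
  sorted[9] = fddfhdabc$cjhjajgf  (last char: 'f')
  sorted[10] = ffddfhdabc$cjhjajg  (last char: 'g')
  sorted[11] = fhdabc$cjhjajgffdd  (last char: 'd')
  sorted[12] = gffddfhdabc$cjhjaj  (last char: 'j')
  sorted[13] = hdabc$cjhjajgffddf  (last char: 'f')
  sorted[14] = hjajgffddfhdabc$cj  (last char: 'j')
  sorted[15] = jajgffddfhdabc$cjh  (last char: 'h')
  sorted[16] = jgffddfhdabc$cjhja  (last char: 'a')
  sorted[17] = jhjajgffddfhdabc$c  (last char: 'c')
Last column: cdjab$hfdfgdjfjhac
Original string S is at sorted index 5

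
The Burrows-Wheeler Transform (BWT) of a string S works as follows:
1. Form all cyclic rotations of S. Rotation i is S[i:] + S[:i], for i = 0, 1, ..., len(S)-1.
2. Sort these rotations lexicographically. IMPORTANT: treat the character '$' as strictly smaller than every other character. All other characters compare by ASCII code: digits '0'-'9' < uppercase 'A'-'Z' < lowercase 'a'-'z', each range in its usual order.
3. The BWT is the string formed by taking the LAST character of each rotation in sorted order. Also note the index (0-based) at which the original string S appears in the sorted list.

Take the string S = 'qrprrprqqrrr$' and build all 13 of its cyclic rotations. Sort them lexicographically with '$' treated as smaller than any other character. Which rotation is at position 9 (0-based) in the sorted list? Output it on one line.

Answer: rqqrrr$qrprrp

Derivation:
All 13 rotations (rotation i = S[i:]+S[:i]):
  rot[0] = qrprrprqqrrr$
  rot[1] = rprrprqqrrr$q
  rot[2] = prrprqqrrr$qr
  rot[3] = rrprqqrrr$qrp
  rot[4] = rprqqrrr$qrpr
  rot[5] = prqqrrr$qrprr
  rot[6] = rqqrrr$qrprrp
  rot[7] = qqrrr$qrprrpr
  rot[8] = qrrr$qrprrprq
  rot[9] = rrr$qrprrprqq
  rot[10] = rr$qrprrprqqr
  rot[11] = r$qrprrprqqrr
  rot[12] = $qrprrprqqrrr
Sorted (with $ < everything):
  sorted[0] = $qrprrprqqrrr
  sorted[1] = prqqrrr$qrprr
  sorted[2] = prrprqqrrr$qr
  sorted[3] = qqrrr$qrprrpr
  sorted[4] = qrprrprqqrrr$
  sorted[5] = qrrr$qrprrprq
  sorted[6] = r$qrprrprqqrr
  sorted[7] = rprqqrrr$qrpr
  sorted[8] = rprrprqqrrr$q
  sorted[9] = rqqrrr$qrprrp
  sorted[10] = rr$qrprrprqqr
  sorted[11] = rrprqqrrr$qrp
  sorted[12] = rrr$qrprrprqq
sorted[9] = rqqrrr$qrprrp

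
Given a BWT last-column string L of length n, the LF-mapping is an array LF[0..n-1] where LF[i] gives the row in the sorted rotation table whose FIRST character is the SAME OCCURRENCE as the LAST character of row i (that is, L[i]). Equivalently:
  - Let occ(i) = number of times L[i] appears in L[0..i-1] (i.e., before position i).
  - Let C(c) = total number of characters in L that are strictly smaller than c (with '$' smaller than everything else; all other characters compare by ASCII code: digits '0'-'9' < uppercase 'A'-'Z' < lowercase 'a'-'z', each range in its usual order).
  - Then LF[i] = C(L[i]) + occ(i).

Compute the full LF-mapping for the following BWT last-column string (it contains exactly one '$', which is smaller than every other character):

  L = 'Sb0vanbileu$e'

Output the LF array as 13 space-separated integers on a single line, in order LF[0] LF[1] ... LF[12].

Answer: 2 4 1 12 3 10 5 8 9 6 11 0 7

Derivation:
Char counts: '$':1, '0':1, 'S':1, 'a':1, 'b':2, 'e':2, 'i':1, 'l':1, 'n':1, 'u':1, 'v':1
C (first-col start): C('$')=0, C('0')=1, C('S')=2, C('a')=3, C('b')=4, C('e')=6, C('i')=8, C('l')=9, C('n')=10, C('u')=11, C('v')=12
L[0]='S': occ=0, LF[0]=C('S')+0=2+0=2
L[1]='b': occ=0, LF[1]=C('b')+0=4+0=4
L[2]='0': occ=0, LF[2]=C('0')+0=1+0=1
L[3]='v': occ=0, LF[3]=C('v')+0=12+0=12
L[4]='a': occ=0, LF[4]=C('a')+0=3+0=3
L[5]='n': occ=0, LF[5]=C('n')+0=10+0=10
L[6]='b': occ=1, LF[6]=C('b')+1=4+1=5
L[7]='i': occ=0, LF[7]=C('i')+0=8+0=8
L[8]='l': occ=0, LF[8]=C('l')+0=9+0=9
L[9]='e': occ=0, LF[9]=C('e')+0=6+0=6
L[10]='u': occ=0, LF[10]=C('u')+0=11+0=11
L[11]='$': occ=0, LF[11]=C('$')+0=0+0=0
L[12]='e': occ=1, LF[12]=C('e')+1=6+1=7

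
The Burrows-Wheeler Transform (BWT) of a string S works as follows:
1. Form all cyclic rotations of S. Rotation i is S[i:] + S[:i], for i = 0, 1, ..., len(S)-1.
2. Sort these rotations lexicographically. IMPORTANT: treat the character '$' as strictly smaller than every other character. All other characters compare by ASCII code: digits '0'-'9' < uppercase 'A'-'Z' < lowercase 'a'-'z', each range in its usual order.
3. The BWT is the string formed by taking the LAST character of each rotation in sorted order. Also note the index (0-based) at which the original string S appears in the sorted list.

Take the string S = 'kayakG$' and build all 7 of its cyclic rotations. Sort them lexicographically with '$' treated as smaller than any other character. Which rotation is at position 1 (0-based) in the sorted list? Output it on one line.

All 7 rotations (rotation i = S[i:]+S[:i]):
  rot[0] = kayakG$
  rot[1] = ayakG$k
  rot[2] = yakG$ka
  rot[3] = akG$kay
  rot[4] = kG$kaya
  rot[5] = G$kayak
  rot[6] = $kayakG
Sorted (with $ < everything):
  sorted[0] = $kayakG
  sorted[1] = G$kayak
  sorted[2] = akG$kay
  sorted[3] = ayakG$k
  sorted[4] = kG$kaya
  sorted[5] = kayakG$
  sorted[6] = yakG$ka
sorted[1] = G$kayak

Answer: G$kayak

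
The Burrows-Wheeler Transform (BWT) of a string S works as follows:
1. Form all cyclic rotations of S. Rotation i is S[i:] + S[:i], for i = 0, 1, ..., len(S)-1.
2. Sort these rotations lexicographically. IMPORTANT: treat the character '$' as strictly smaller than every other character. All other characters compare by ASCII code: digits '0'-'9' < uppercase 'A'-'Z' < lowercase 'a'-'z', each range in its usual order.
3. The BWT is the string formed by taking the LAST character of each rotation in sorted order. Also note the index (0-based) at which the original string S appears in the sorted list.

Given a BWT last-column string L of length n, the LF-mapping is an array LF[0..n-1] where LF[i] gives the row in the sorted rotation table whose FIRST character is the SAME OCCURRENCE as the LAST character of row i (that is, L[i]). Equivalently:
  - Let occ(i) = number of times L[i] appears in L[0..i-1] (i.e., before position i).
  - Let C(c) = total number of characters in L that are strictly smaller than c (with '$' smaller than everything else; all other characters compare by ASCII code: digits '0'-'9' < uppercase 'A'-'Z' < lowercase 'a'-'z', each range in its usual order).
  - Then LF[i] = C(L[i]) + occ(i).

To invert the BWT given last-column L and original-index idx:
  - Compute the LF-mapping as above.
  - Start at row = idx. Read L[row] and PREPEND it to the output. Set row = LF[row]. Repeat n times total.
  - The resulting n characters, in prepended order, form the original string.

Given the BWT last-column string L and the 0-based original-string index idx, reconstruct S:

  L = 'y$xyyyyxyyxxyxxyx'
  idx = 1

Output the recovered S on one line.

Answer: xxxyyyxyyxyxyxyy$

Derivation:
LF mapping: 8 0 1 9 10 11 12 2 13 14 3 4 15 5 6 16 7
Walk LF starting at row 1, prepending L[row]:
  step 1: row=1, L[1]='$', prepend. Next row=LF[1]=0
  step 2: row=0, L[0]='y', prepend. Next row=LF[0]=8
  step 3: row=8, L[8]='y', prepend. Next row=LF[8]=13
  step 4: row=13, L[13]='x', prepend. Next row=LF[13]=5
  step 5: row=5, L[5]='y', prepend. Next row=LF[5]=11
  step 6: row=11, L[11]='x', prepend. Next row=LF[11]=4
  step 7: row=4, L[4]='y', prepend. Next row=LF[4]=10
  step 8: row=10, L[10]='x', prepend. Next row=LF[10]=3
  step 9: row=3, L[3]='y', prepend. Next row=LF[3]=9
  step 10: row=9, L[9]='y', prepend. Next row=LF[9]=14
  step 11: row=14, L[14]='x', prepend. Next row=LF[14]=6
  step 12: row=6, L[6]='y', prepend. Next row=LF[6]=12
  step 13: row=12, L[12]='y', prepend. Next row=LF[12]=15
  step 14: row=15, L[15]='y', prepend. Next row=LF[15]=16
  step 15: row=16, L[16]='x', prepend. Next row=LF[16]=7
  step 16: row=7, L[7]='x', prepend. Next row=LF[7]=2
  step 17: row=2, L[2]='x', prepend. Next row=LF[2]=1
Reversed output: xxxyyyxyyxyxyxyy$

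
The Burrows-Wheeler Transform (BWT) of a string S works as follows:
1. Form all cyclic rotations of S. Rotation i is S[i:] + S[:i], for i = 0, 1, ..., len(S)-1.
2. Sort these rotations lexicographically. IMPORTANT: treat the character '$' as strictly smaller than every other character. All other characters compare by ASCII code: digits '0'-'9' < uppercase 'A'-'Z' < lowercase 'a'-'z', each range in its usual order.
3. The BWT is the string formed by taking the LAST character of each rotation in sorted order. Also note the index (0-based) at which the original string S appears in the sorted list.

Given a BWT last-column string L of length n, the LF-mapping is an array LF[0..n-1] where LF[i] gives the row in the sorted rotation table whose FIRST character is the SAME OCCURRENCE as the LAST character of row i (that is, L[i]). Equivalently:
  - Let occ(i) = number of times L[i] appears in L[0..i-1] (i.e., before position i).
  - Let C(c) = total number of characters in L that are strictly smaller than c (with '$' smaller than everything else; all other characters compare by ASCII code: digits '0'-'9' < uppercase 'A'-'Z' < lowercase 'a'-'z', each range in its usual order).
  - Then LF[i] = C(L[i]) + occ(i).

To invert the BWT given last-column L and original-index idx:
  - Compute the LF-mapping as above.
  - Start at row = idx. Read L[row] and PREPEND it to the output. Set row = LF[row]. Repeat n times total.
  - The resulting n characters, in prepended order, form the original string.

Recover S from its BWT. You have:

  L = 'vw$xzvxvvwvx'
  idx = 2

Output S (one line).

Answer: vvxzvxvwxwv$

Derivation:
LF mapping: 1 6 0 8 11 2 9 3 4 7 5 10
Walk LF starting at row 2, prepending L[row]:
  step 1: row=2, L[2]='$', prepend. Next row=LF[2]=0
  step 2: row=0, L[0]='v', prepend. Next row=LF[0]=1
  step 3: row=1, L[1]='w', prepend. Next row=LF[1]=6
  step 4: row=6, L[6]='x', prepend. Next row=LF[6]=9
  step 5: row=9, L[9]='w', prepend. Next row=LF[9]=7
  step 6: row=7, L[7]='v', prepend. Next row=LF[7]=3
  step 7: row=3, L[3]='x', prepend. Next row=LF[3]=8
  step 8: row=8, L[8]='v', prepend. Next row=LF[8]=4
  step 9: row=4, L[4]='z', prepend. Next row=LF[4]=11
  step 10: row=11, L[11]='x', prepend. Next row=LF[11]=10
  step 11: row=10, L[10]='v', prepend. Next row=LF[10]=5
  step 12: row=5, L[5]='v', prepend. Next row=LF[5]=2
Reversed output: vvxzvxvwxwv$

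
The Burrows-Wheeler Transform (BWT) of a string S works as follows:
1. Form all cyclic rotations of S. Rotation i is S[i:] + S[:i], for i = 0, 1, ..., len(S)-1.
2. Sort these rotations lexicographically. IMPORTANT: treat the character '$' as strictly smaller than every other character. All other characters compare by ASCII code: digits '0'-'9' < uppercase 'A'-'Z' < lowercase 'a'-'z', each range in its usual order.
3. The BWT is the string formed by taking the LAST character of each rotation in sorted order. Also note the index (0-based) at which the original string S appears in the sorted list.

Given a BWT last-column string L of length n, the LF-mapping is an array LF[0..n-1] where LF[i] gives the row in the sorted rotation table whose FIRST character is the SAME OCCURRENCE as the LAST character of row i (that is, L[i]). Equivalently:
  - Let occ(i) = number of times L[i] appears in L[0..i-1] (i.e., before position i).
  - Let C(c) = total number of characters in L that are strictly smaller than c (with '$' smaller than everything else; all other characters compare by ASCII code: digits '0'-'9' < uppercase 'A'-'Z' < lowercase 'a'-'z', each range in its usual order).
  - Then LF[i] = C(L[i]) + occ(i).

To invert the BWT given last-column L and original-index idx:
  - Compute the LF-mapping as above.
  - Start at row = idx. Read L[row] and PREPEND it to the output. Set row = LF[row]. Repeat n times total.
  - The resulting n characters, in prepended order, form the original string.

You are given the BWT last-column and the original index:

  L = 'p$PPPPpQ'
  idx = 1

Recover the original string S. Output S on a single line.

Answer: PPPPQpp$

Derivation:
LF mapping: 6 0 1 2 3 4 7 5
Walk LF starting at row 1, prepending L[row]:
  step 1: row=1, L[1]='$', prepend. Next row=LF[1]=0
  step 2: row=0, L[0]='p', prepend. Next row=LF[0]=6
  step 3: row=6, L[6]='p', prepend. Next row=LF[6]=7
  step 4: row=7, L[7]='Q', prepend. Next row=LF[7]=5
  step 5: row=5, L[5]='P', prepend. Next row=LF[5]=4
  step 6: row=4, L[4]='P', prepend. Next row=LF[4]=3
  step 7: row=3, L[3]='P', prepend. Next row=LF[3]=2
  step 8: row=2, L[2]='P', prepend. Next row=LF[2]=1
Reversed output: PPPPQpp$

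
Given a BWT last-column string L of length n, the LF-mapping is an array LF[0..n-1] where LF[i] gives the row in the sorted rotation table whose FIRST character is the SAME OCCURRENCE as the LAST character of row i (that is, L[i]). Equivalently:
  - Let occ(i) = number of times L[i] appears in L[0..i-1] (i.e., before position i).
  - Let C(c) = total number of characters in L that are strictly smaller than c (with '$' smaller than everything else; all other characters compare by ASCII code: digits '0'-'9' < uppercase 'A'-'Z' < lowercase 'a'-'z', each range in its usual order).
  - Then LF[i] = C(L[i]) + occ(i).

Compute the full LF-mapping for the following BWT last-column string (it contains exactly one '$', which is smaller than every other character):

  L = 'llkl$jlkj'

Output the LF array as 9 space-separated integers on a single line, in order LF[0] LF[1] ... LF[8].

Char counts: '$':1, 'j':2, 'k':2, 'l':4
C (first-col start): C('$')=0, C('j')=1, C('k')=3, C('l')=5
L[0]='l': occ=0, LF[0]=C('l')+0=5+0=5
L[1]='l': occ=1, LF[1]=C('l')+1=5+1=6
L[2]='k': occ=0, LF[2]=C('k')+0=3+0=3
L[3]='l': occ=2, LF[3]=C('l')+2=5+2=7
L[4]='$': occ=0, LF[4]=C('$')+0=0+0=0
L[5]='j': occ=0, LF[5]=C('j')+0=1+0=1
L[6]='l': occ=3, LF[6]=C('l')+3=5+3=8
L[7]='k': occ=1, LF[7]=C('k')+1=3+1=4
L[8]='j': occ=1, LF[8]=C('j')+1=1+1=2

Answer: 5 6 3 7 0 1 8 4 2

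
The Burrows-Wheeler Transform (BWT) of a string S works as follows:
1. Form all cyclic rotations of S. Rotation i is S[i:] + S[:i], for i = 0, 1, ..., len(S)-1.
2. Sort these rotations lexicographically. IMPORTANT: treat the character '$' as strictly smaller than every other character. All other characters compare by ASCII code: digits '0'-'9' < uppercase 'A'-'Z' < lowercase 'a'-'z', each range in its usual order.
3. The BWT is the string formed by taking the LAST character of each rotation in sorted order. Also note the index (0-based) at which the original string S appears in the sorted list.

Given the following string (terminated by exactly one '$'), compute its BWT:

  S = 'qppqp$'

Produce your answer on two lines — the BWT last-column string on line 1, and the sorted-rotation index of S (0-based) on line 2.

Answer: pqqpp$
5

Derivation:
All 6 rotations (rotation i = S[i:]+S[:i]):
  rot[0] = qppqp$
  rot[1] = ppqp$q
  rot[2] = pqp$qp
  rot[3] = qp$qpp
  rot[4] = p$qppq
  rot[5] = $qppqp
Sorted (with $ < everything):
  sorted[0] = $qppqp  (last char: 'p')
  sorted[1] = p$qppq  (last char: 'q')
  sorted[2] = ppqp$q  (last char: 'q')
  sorted[3] = pqp$qp  (last char: 'p')
  sorted[4] = qp$qpp  (last char: 'p')
  sorted[5] = qppqp$  (last char: '$')
Last column: pqqpp$
Original string S is at sorted index 5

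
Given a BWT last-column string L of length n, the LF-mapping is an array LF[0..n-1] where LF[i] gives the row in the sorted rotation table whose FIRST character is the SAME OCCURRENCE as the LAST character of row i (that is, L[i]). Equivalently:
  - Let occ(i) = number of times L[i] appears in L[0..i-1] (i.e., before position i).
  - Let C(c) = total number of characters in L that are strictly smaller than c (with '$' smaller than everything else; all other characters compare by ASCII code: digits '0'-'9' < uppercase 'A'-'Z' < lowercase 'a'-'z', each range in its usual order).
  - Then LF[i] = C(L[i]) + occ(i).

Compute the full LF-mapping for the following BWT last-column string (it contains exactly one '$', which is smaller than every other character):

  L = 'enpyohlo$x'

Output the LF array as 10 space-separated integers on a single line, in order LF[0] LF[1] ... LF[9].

Char counts: '$':1, 'e':1, 'h':1, 'l':1, 'n':1, 'o':2, 'p':1, 'x':1, 'y':1
C (first-col start): C('$')=0, C('e')=1, C('h')=2, C('l')=3, C('n')=4, C('o')=5, C('p')=7, C('x')=8, C('y')=9
L[0]='e': occ=0, LF[0]=C('e')+0=1+0=1
L[1]='n': occ=0, LF[1]=C('n')+0=4+0=4
L[2]='p': occ=0, LF[2]=C('p')+0=7+0=7
L[3]='y': occ=0, LF[3]=C('y')+0=9+0=9
L[4]='o': occ=0, LF[4]=C('o')+0=5+0=5
L[5]='h': occ=0, LF[5]=C('h')+0=2+0=2
L[6]='l': occ=0, LF[6]=C('l')+0=3+0=3
L[7]='o': occ=1, LF[7]=C('o')+1=5+1=6
L[8]='$': occ=0, LF[8]=C('$')+0=0+0=0
L[9]='x': occ=0, LF[9]=C('x')+0=8+0=8

Answer: 1 4 7 9 5 2 3 6 0 8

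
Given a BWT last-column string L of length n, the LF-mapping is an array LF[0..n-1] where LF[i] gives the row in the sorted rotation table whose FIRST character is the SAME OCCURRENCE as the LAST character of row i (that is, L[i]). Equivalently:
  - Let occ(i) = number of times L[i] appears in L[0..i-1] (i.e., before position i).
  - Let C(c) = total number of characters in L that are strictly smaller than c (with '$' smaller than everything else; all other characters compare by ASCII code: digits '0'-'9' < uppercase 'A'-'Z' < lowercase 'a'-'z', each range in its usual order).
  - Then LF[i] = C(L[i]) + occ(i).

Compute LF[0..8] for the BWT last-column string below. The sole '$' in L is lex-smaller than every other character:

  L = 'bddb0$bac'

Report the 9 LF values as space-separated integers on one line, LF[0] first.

Char counts: '$':1, '0':1, 'a':1, 'b':3, 'c':1, 'd':2
C (first-col start): C('$')=0, C('0')=1, C('a')=2, C('b')=3, C('c')=6, C('d')=7
L[0]='b': occ=0, LF[0]=C('b')+0=3+0=3
L[1]='d': occ=0, LF[1]=C('d')+0=7+0=7
L[2]='d': occ=1, LF[2]=C('d')+1=7+1=8
L[3]='b': occ=1, LF[3]=C('b')+1=3+1=4
L[4]='0': occ=0, LF[4]=C('0')+0=1+0=1
L[5]='$': occ=0, LF[5]=C('$')+0=0+0=0
L[6]='b': occ=2, LF[6]=C('b')+2=3+2=5
L[7]='a': occ=0, LF[7]=C('a')+0=2+0=2
L[8]='c': occ=0, LF[8]=C('c')+0=6+0=6

Answer: 3 7 8 4 1 0 5 2 6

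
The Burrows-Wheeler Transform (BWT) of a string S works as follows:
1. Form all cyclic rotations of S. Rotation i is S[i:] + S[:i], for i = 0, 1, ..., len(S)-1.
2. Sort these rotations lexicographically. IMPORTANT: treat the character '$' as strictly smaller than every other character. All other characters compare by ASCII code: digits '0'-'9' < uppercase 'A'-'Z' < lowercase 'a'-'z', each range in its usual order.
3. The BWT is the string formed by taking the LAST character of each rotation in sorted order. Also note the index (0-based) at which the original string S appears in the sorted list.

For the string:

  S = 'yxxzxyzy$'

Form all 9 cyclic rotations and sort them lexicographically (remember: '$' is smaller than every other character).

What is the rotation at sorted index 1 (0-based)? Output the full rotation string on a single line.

All 9 rotations (rotation i = S[i:]+S[:i]):
  rot[0] = yxxzxyzy$
  rot[1] = xxzxyzy$y
  rot[2] = xzxyzy$yx
  rot[3] = zxyzy$yxx
  rot[4] = xyzy$yxxz
  rot[5] = yzy$yxxzx
  rot[6] = zy$yxxzxy
  rot[7] = y$yxxzxyz
  rot[8] = $yxxzxyzy
Sorted (with $ < everything):
  sorted[0] = $yxxzxyzy
  sorted[1] = xxzxyzy$y
  sorted[2] = xyzy$yxxz
  sorted[3] = xzxyzy$yx
  sorted[4] = y$yxxzxyz
  sorted[5] = yxxzxyzy$
  sorted[6] = yzy$yxxzx
  sorted[7] = zxyzy$yxx
  sorted[8] = zy$yxxzxy
sorted[1] = xxzxyzy$y

Answer: xxzxyzy$y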